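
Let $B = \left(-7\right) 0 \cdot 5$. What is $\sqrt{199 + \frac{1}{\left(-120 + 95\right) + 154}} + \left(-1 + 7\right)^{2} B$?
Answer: $\frac{2 \sqrt{827922}}{129} \approx 14.107$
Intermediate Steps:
$B = 0$ ($B = 0 \cdot 5 = 0$)
$\sqrt{199 + \frac{1}{\left(-120 + 95\right) + 154}} + \left(-1 + 7\right)^{2} B = \sqrt{199 + \frac{1}{\left(-120 + 95\right) + 154}} + \left(-1 + 7\right)^{2} \cdot 0 = \sqrt{199 + \frac{1}{-25 + 154}} + 6^{2} \cdot 0 = \sqrt{199 + \frac{1}{129}} + 36 \cdot 0 = \sqrt{199 + \frac{1}{129}} + 0 = \sqrt{\frac{25672}{129}} + 0 = \frac{2 \sqrt{827922}}{129} + 0 = \frac{2 \sqrt{827922}}{129}$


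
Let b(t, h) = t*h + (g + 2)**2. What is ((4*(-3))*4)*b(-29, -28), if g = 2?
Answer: -39744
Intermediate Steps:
b(t, h) = 16 + h*t (b(t, h) = t*h + (2 + 2)**2 = h*t + 4**2 = h*t + 16 = 16 + h*t)
((4*(-3))*4)*b(-29, -28) = ((4*(-3))*4)*(16 - 28*(-29)) = (-12*4)*(16 + 812) = -48*828 = -39744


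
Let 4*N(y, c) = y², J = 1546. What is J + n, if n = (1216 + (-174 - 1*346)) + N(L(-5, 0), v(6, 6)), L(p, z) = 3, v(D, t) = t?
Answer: 8977/4 ≈ 2244.3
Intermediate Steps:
N(y, c) = y²/4
n = 2793/4 (n = (1216 + (-174 - 1*346)) + (¼)*3² = (1216 + (-174 - 346)) + (¼)*9 = (1216 - 520) + 9/4 = 696 + 9/4 = 2793/4 ≈ 698.25)
J + n = 1546 + 2793/4 = 8977/4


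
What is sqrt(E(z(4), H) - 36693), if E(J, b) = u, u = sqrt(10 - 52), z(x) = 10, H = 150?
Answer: sqrt(-36693 + I*sqrt(42)) ≈ 0.017 + 191.55*I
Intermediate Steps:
u = I*sqrt(42) (u = sqrt(-42) = I*sqrt(42) ≈ 6.4807*I)
E(J, b) = I*sqrt(42)
sqrt(E(z(4), H) - 36693) = sqrt(I*sqrt(42) - 36693) = sqrt(-36693 + I*sqrt(42))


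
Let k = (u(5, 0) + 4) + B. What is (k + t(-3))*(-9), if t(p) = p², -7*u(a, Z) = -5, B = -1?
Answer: -801/7 ≈ -114.43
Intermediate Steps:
u(a, Z) = 5/7 (u(a, Z) = -⅐*(-5) = 5/7)
k = 26/7 (k = (5/7 + 4) - 1 = 33/7 - 1 = 26/7 ≈ 3.7143)
(k + t(-3))*(-9) = (26/7 + (-3)²)*(-9) = (26/7 + 9)*(-9) = (89/7)*(-9) = -801/7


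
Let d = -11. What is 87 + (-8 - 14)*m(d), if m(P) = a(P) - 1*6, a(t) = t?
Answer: 461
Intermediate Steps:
m(P) = -6 + P (m(P) = P - 1*6 = P - 6 = -6 + P)
87 + (-8 - 14)*m(d) = 87 + (-8 - 14)*(-6 - 11) = 87 - 22*(-17) = 87 + 374 = 461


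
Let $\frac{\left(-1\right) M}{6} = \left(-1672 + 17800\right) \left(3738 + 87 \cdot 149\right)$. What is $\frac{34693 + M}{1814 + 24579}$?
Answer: $- \frac{1616087675}{26393} \approx -61232.0$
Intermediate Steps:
$M = -1616122368$ ($M = - 6 \left(-1672 + 17800\right) \left(3738 + 87 \cdot 149\right) = - 6 \cdot 16128 \left(3738 + 12963\right) = - 6 \cdot 16128 \cdot 16701 = \left(-6\right) 269353728 = -1616122368$)
$\frac{34693 + M}{1814 + 24579} = \frac{34693 - 1616122368}{1814 + 24579} = - \frac{1616087675}{26393}$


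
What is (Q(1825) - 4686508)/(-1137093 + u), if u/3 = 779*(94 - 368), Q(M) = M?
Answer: 1561561/592477 ≈ 2.6356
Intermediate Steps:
u = -640338 (u = 3*(779*(94 - 368)) = 3*(779*(-274)) = 3*(-213446) = -640338)
(Q(1825) - 4686508)/(-1137093 + u) = (1825 - 4686508)/(-1137093 - 640338) = -4684683/(-1777431) = -4684683*(-1/1777431) = 1561561/592477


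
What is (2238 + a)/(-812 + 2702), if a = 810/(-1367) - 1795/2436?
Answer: 7448139931/6293722680 ≈ 1.1834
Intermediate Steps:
a = -4426925/3330012 (a = 810*(-1/1367) - 1795*1/2436 = -810/1367 - 1795/2436 = -4426925/3330012 ≈ -1.3294)
(2238 + a)/(-812 + 2702) = (2238 - 4426925/3330012)/(-812 + 2702) = (7448139931/3330012)/1890 = (7448139931/3330012)*(1/1890) = 7448139931/6293722680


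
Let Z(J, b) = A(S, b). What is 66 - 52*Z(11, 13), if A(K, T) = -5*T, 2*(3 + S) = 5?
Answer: 3446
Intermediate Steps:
S = -½ (S = -3 + (½)*5 = -3 + 5/2 = -½ ≈ -0.50000)
Z(J, b) = -5*b
66 - 52*Z(11, 13) = 66 - (-260)*13 = 66 - 52*(-65) = 66 + 3380 = 3446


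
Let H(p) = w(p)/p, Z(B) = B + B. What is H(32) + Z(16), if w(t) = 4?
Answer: 257/8 ≈ 32.125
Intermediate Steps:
Z(B) = 2*B
H(p) = 4/p
H(32) + Z(16) = 4/32 + 2*16 = 4*(1/32) + 32 = ⅛ + 32 = 257/8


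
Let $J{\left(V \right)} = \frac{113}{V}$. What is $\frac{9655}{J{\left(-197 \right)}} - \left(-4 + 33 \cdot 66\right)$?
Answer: $- \frac{2147697}{113} \approx -19006.0$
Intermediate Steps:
$\frac{9655}{J{\left(-197 \right)}} - \left(-4 + 33 \cdot 66\right) = \frac{9655}{113 \frac{1}{-197}} - \left(-4 + 33 \cdot 66\right) = \frac{9655}{113 \left(- \frac{1}{197}\right)} - \left(-4 + 2178\right) = \frac{9655}{- \frac{113}{197}} - 2174 = 9655 \left(- \frac{197}{113}\right) - 2174 = - \frac{1902035}{113} - 2174 = - \frac{2147697}{113}$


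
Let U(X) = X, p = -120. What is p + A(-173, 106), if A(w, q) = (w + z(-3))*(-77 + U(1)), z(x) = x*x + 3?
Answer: 12116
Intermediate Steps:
z(x) = 3 + x**2 (z(x) = x**2 + 3 = 3 + x**2)
A(w, q) = -912 - 76*w (A(w, q) = (w + (3 + (-3)**2))*(-77 + 1) = (w + (3 + 9))*(-76) = (w + 12)*(-76) = (12 + w)*(-76) = -912 - 76*w)
p + A(-173, 106) = -120 + (-912 - 76*(-173)) = -120 + (-912 + 13148) = -120 + 12236 = 12116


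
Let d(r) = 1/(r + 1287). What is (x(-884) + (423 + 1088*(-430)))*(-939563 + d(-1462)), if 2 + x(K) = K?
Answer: 77000030496378/175 ≈ 4.4000e+11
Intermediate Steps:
x(K) = -2 + K
d(r) = 1/(1287 + r)
(x(-884) + (423 + 1088*(-430)))*(-939563 + d(-1462)) = ((-2 - 884) + (423 + 1088*(-430)))*(-939563 + 1/(1287 - 1462)) = (-886 + (423 - 467840))*(-939563 + 1/(-175)) = (-886 - 467417)*(-939563 - 1/175) = -468303*(-164423526/175) = 77000030496378/175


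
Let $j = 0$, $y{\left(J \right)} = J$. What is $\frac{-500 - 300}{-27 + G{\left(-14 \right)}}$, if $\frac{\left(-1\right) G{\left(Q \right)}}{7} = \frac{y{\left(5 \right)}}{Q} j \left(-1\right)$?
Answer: $\frac{800}{27} \approx 29.63$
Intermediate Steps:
$G{\left(Q \right)} = 0$ ($G{\left(Q \right)} = - 7 \frac{5}{Q} 0 \left(-1\right) = - 7 \cdot 0 \left(-1\right) = \left(-7\right) 0 = 0$)
$\frac{-500 - 300}{-27 + G{\left(-14 \right)}} = \frac{-500 - 300}{-27 + 0} = - \frac{800}{-27} = \left(-800\right) \left(- \frac{1}{27}\right) = \frac{800}{27}$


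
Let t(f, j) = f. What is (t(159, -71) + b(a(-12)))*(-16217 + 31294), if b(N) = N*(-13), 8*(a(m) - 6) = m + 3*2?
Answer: 5472951/4 ≈ 1.3682e+6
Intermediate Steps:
a(m) = 27/4 + m/8 (a(m) = 6 + (m + 3*2)/8 = 6 + (m + 6)/8 = 6 + (6 + m)/8 = 6 + (¾ + m/8) = 27/4 + m/8)
b(N) = -13*N
(t(159, -71) + b(a(-12)))*(-16217 + 31294) = (159 - 13*(27/4 + (⅛)*(-12)))*(-16217 + 31294) = (159 - 13*(27/4 - 3/2))*15077 = (159 - 13*21/4)*15077 = (159 - 273/4)*15077 = (363/4)*15077 = 5472951/4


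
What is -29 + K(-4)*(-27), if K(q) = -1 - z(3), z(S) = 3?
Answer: 79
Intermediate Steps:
K(q) = -4 (K(q) = -1 - 1*3 = -1 - 3 = -4)
-29 + K(-4)*(-27) = -29 - 4*(-27) = -29 + 108 = 79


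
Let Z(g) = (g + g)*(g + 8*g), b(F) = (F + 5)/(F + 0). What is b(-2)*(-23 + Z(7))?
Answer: -2577/2 ≈ -1288.5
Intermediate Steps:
b(F) = (5 + F)/F
Z(g) = 18*g**2 (Z(g) = (2*g)*(9*g) = 18*g**2)
b(-2)*(-23 + Z(7)) = ((5 - 2)/(-2))*(-23 + 18*7**2) = (-1/2*3)*(-23 + 18*49) = -3*(-23 + 882)/2 = -3/2*859 = -2577/2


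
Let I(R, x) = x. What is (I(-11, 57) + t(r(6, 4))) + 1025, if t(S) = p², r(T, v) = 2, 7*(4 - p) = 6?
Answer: 53502/49 ≈ 1091.9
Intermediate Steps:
p = 22/7 (p = 4 - ⅐*6 = 4 - 6/7 = 22/7 ≈ 3.1429)
t(S) = 484/49 (t(S) = (22/7)² = 484/49)
(I(-11, 57) + t(r(6, 4))) + 1025 = (57 + 484/49) + 1025 = 3277/49 + 1025 = 53502/49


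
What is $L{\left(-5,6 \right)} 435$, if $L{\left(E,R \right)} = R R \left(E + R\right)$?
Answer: $15660$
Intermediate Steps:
$L{\left(E,R \right)} = R^{2} \left(E + R\right)$
$L{\left(-5,6 \right)} 435 = 6^{2} \left(-5 + 6\right) 435 = 36 \cdot 1 \cdot 435 = 36 \cdot 435 = 15660$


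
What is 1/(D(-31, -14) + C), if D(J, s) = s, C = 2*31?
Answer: 1/48 ≈ 0.020833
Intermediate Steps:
C = 62
1/(D(-31, -14) + C) = 1/(-14 + 62) = 1/48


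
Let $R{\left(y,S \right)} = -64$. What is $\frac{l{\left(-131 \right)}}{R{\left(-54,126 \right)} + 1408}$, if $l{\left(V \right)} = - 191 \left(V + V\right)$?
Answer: $\frac{25021}{672} \approx 37.234$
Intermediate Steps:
$l{\left(V \right)} = - 382 V$ ($l{\left(V \right)} = - 191 \cdot 2 V = - 382 V$)
$\frac{l{\left(-131 \right)}}{R{\left(-54,126 \right)} + 1408} = \frac{\left(-382\right) \left(-131\right)}{-64 + 1408} = \frac{50042}{1344} = 50042 \cdot \frac{1}{1344} = \frac{25021}{672}$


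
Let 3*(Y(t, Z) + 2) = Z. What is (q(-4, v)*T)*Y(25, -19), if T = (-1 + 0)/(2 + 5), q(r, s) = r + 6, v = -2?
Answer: 50/21 ≈ 2.3810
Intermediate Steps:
Y(t, Z) = -2 + Z/3
q(r, s) = 6 + r
T = -1/7 ≈ -0.14286
(q(-4, v)*T)*Y(25, -19) = ((6 - 4)*(-1/7))*(-2 + (1/3)*(-19)) = (2*(-1/7))*(-2 - 19/3) = -2/7*(-25/3) = 50/21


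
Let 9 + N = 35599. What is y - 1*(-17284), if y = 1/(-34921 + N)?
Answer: 11562997/669 ≈ 17284.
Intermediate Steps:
N = 35590 (N = -9 + 35599 = 35590)
y = 1/669 (y = 1/(-34921 + 35590) = 1/669 ≈ 0.0014948)
y - 1*(-17284) = 1/669 - 1*(-17284) = 1/669 + 17284 = 11562997/669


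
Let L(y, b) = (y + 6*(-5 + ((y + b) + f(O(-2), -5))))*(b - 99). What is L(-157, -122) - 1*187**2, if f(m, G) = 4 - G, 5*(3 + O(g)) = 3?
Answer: 364378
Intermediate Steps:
O(g) = -12/5 (O(g) = -3 + (1/5)*3 = -3 + 3/5 = -12/5)
L(y, b) = (-99 + b)*(24 + 6*b + 7*y) (L(y, b) = (y + 6*(-5 + ((y + b) + (4 - 1*(-5)))))*(b - 99) = (y + 6*(-5 + ((b + y) + (4 + 5))))*(-99 + b) = (y + 6*(-5 + ((b + y) + 9)))*(-99 + b) = (y + 6*(-5 + (9 + b + y)))*(-99 + b) = (y + 6*(4 + b + y))*(-99 + b) = (y + (24 + 6*b + 6*y))*(-99 + b) = (24 + 6*b + 7*y)*(-99 + b) = (-99 + b)*(24 + 6*b + 7*y))
L(-157, -122) - 1*187**2 = (-2376 - 693*(-157) - 570*(-122) + 6*(-122)**2 + 7*(-122)*(-157)) - 1*187**2 = (-2376 + 108801 + 69540 + 6*14884 + 134078) - 1*34969 = (-2376 + 108801 + 69540 + 89304 + 134078) - 34969 = 399347 - 34969 = 364378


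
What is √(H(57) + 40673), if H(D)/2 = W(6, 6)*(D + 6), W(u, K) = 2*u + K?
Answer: √42941 ≈ 207.22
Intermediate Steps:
W(u, K) = K + 2*u
H(D) = 216 + 36*D (H(D) = 2*((6 + 2*6)*(D + 6)) = 2*((6 + 12)*(6 + D)) = 2*(18*(6 + D)) = 2*(108 + 18*D) = 216 + 36*D)
√(H(57) + 40673) = √((216 + 36*57) + 40673) = √((216 + 2052) + 40673) = √(2268 + 40673) = √42941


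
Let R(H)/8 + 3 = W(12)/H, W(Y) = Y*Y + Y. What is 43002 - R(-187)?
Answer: 8047110/187 ≈ 43033.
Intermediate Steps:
W(Y) = Y + Y² (W(Y) = Y² + Y = Y + Y²)
R(H) = -24 + 1248/H (R(H) = -24 + 8*((12*(1 + 12))/H) = -24 + 8*((12*13)/H) = -24 + 8*(156/H) = -24 + 1248/H)
43002 - R(-187) = 43002 - (-24 + 1248/(-187)) = 43002 - (-24 + 1248*(-1/187)) = 43002 - (-24 - 1248/187) = 43002 - 1*(-5736/187) = 43002 + 5736/187 = 8047110/187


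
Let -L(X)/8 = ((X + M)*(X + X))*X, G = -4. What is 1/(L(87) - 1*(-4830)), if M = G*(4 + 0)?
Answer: -1/8593554 ≈ -1.1637e-7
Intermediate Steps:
M = -16 (M = -4*(4 + 0) = -4*4 = -16)
L(X) = -16*X²*(-16 + X) (L(X) = -8*(X - 16)*(X + X)*X = -8*(-16 + X)*(2*X)*X = -8*2*X*(-16 + X)*X = -16*X²*(-16 + X))
1/(L(87) - 1*(-4830)) = 1/(16*87²*(16 - 1*87) - 1*(-4830)) = 1/(16*7569*(16 - 87) + 4830) = 1/(16*7569*(-71) + 4830) = 1/(-8598384 + 4830) = 1/(-8593554) = -1/8593554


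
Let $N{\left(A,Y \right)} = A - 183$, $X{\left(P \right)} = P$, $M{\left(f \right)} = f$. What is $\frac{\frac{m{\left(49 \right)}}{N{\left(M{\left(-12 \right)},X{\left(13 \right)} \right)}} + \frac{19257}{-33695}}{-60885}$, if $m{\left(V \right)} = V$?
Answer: $\frac{98294}{7273571175} \approx 1.3514 \cdot 10^{-5}$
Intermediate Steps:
$N{\left(A,Y \right)} = -183 + A$
$\frac{\frac{m{\left(49 \right)}}{N{\left(M{\left(-12 \right)},X{\left(13 \right)} \right)}} + \frac{19257}{-33695}}{-60885} = \frac{\frac{49}{-183 - 12} + \frac{19257}{-33695}}{-60885} = \left(\frac{49}{-195} + 19257 \left(- \frac{1}{33695}\right)\right) \left(- \frac{1}{60885}\right) = \left(49 \left(- \frac{1}{195}\right) - \frac{19257}{33695}\right) \left(- \frac{1}{60885}\right) = \left(- \frac{49}{195} - \frac{19257}{33695}\right) \left(- \frac{1}{60885}\right) = \left(- \frac{1081234}{1314105}\right) \left(- \frac{1}{60885}\right) = \frac{98294}{7273571175}$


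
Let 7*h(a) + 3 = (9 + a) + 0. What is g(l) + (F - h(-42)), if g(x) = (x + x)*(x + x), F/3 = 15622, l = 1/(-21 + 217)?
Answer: 450150457/9604 ≈ 46871.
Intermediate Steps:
h(a) = 6/7 + a/7 (h(a) = -3/7 + ((9 + a) + 0)/7 = -3/7 + (9 + a)/7 = -3/7 + (9/7 + a/7) = 6/7 + a/7)
l = 1/196 ≈ 0.0051020
F = 46866 (F = 3*15622 = 46866)
g(x) = 4*x**2 (g(x) = (2*x)*(2*x) = 4*x**2)
g(l) + (F - h(-42)) = 4*(1/196)**2 + (46866 - (6/7 + (1/7)*(-42))) = 4*(1/38416) + (46866 - (6/7 - 6)) = 1/9604 + (46866 - 1*(-36/7)) = 1/9604 + (46866 + 36/7) = 1/9604 + 328098/7 = 450150457/9604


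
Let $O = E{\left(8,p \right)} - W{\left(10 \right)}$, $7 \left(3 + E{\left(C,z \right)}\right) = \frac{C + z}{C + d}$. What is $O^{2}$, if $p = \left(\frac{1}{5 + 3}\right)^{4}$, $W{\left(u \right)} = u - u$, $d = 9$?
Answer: $\frac{2043478827009}{237582155776} \approx 8.6012$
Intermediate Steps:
$W{\left(u \right)} = 0$
$p = \frac{1}{4096}$ ($p = \left(\frac{1}{8}\right)^{4} = \frac{1}{4096} \approx 0.00024414$)
$E{\left(C,z \right)} = -3 + \frac{C + z}{7 \left(9 + C\right)}$ ($E{\left(C,z \right)} = -3 + \frac{\left(C + z\right) \frac{1}{C + 9}}{7} = -3 + \frac{\left(C + z\right) \frac{1}{9 + C}}{7} = -3 + \frac{\frac{1}{9 + C} \left(C + z\right)}{7} = -3 + \frac{C + z}{7 \left(9 + C\right)}$)
$O = - \frac{1429503}{487424}$ ($O = \frac{-189 + \frac{1}{4096} - 160}{7 \left(9 + 8\right)} - 0 = \frac{-189 + \frac{1}{4096} - 160}{7 \cdot 17} + 0 = \frac{1}{7} \cdot \frac{1}{17} \left(- \frac{1429503}{4096}\right) + 0 = - \frac{1429503}{487424} + 0 = - \frac{1429503}{487424} \approx -2.9328$)
$O^{2} = \left(- \frac{1429503}{487424}\right)^{2} = \frac{2043478827009}{237582155776}$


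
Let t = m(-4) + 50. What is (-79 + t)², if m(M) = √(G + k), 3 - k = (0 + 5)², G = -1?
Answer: (29 - I*√23)² ≈ 818.0 - 278.16*I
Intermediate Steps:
k = -22 (k = 3 - (0 + 5)² = 3 - 1*5² = 3 - 1*25 = 3 - 25 = -22)
m(M) = I*√23 (m(M) = √(-1 - 22) = √(-23) = I*√23)
t = 50 + I*√23 (t = I*√23 + 50 = 50 + I*√23 ≈ 50.0 + 4.7958*I)
(-79 + t)² = (-79 + (50 + I*√23))² = (-29 + I*√23)²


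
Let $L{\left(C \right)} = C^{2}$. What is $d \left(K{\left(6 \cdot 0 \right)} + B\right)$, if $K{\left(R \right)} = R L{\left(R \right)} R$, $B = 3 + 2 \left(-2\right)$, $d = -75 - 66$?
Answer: $141$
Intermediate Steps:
$d = -141$
$B = -1$ ($B = 3 - 4 = -1$)
$K{\left(R \right)} = R^{4}$ ($K{\left(R \right)} = R R^{2} R = R^{3} R = R^{4}$)
$d \left(K{\left(6 \cdot 0 \right)} + B\right) = - 141 \left(\left(6 \cdot 0\right)^{4} - 1\right) = - 141 \left(0^{4} - 1\right) = - 141 \left(0 - 1\right) = \left(-141\right) \left(-1\right) = 141$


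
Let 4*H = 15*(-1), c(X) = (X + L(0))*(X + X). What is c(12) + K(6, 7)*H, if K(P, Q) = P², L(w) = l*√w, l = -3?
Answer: 153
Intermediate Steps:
L(w) = -3*√w
c(X) = 2*X² (c(X) = (X - 3*√0)*(X + X) = (X - 3*0)*(2*X) = (X + 0)*(2*X) = X*(2*X) = 2*X²)
H = -15/4 (H = (15*(-1))/4 = (¼)*(-15) = -15/4 ≈ -3.7500)
c(12) + K(6, 7)*H = 2*12² + 6²*(-15/4) = 2*144 + 36*(-15/4) = 288 - 135 = 153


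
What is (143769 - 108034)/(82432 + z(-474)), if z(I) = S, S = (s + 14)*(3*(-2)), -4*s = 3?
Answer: 14294/32941 ≈ 0.43393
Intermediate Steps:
s = -¾ (s = -¼*3 = -¾ ≈ -0.75000)
S = -159/2 (S = (-¾ + 14)*(3*(-2)) = (53/4)*(-6) = -159/2 ≈ -79.500)
z(I) = -159/2
(143769 - 108034)/(82432 + z(-474)) = (143769 - 108034)/(82432 - 159/2) = 35735/(164705/2) = 35735*(2/164705) = 14294/32941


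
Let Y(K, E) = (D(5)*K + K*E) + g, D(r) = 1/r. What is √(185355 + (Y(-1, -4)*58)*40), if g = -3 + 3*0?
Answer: √187211 ≈ 432.68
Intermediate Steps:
g = -3 (g = -3 + 0 = -3)
Y(K, E) = -3 + K/5 + E*K (Y(K, E) = (K/5 + K*E) - 3 = (K/5 + E*K) - 3 = -3 + K/5 + E*K)
√(185355 + (Y(-1, -4)*58)*40) = √(185355 + ((-3 + (⅕)*(-1) - 4*(-1))*58)*40) = √(185355 + ((-3 - ⅕ + 4)*58)*40) = √(185355 + ((⅘)*58)*40) = √(185355 + (232/5)*40) = √(185355 + 1856) = √187211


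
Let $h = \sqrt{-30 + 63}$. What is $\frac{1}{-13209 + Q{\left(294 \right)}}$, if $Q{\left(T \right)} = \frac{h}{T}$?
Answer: $- \frac{380577708}{5027050944961} - \frac{98 \sqrt{33}}{5027050944961} \approx -7.5706 \cdot 10^{-5}$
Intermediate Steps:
$h = \sqrt{33} \approx 5.7446$
$Q{\left(T \right)} = \frac{\sqrt{33}}{T}$
$\frac{1}{-13209 + Q{\left(294 \right)}} = \frac{1}{-13209 + \frac{\sqrt{33}}{294}}$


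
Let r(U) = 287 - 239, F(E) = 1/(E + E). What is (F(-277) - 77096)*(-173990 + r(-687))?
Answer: 3714634470635/277 ≈ 1.3410e+10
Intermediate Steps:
F(E) = 1/(2*E)
r(U) = 48
(F(-277) - 77096)*(-173990 + r(-687)) = ((½)/(-277) - 77096)*(-173990 + 48) = ((½)*(-1/277) - 77096)*(-173942) = (-1/554 - 77096)*(-173942) = -42711185/554*(-173942) = 3714634470635/277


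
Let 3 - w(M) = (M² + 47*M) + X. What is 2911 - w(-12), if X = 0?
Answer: 2488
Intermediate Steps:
w(M) = 3 - M² - 47*M (w(M) = 3 - ((M² + 47*M) + 0) = 3 - (M² + 47*M) = 3 + (-M² - 47*M) = 3 - M² - 47*M)
2911 - w(-12) = 2911 - (3 - 1*(-12)² - 47*(-12)) = 2911 - (3 - 1*144 + 564) = 2911 - (3 - 144 + 564) = 2911 - 1*423 = 2911 - 423 = 2488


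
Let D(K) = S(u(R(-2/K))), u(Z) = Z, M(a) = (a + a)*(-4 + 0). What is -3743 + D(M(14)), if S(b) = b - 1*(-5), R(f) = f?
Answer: -209327/56 ≈ -3738.0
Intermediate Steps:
M(a) = -8*a (M(a) = (2*a)*(-4) = -8*a)
S(b) = 5 + b (S(b) = b + 5 = 5 + b)
D(K) = 5 - 2/K
-3743 + D(M(14)) = -3743 + (5 - 2/((-8*14))) = -3743 + (5 - 2/(-112)) = -3743 + (5 - 2*(-1/112)) = -3743 + (5 + 1/56) = -3743 + 281/56 = -209327/56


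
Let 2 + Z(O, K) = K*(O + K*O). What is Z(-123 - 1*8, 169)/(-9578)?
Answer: 1881816/4789 ≈ 392.95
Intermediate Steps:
Z(O, K) = -2 + K*(O + K*O)
Z(-123 - 1*8, 169)/(-9578) = (-2 + 169*(-123 - 1*8) + (-123 - 1*8)*169²)/(-9578) = (-2 + 169*(-123 - 8) + (-123 - 8)*28561)*(-1/9578) = (-2 + 169*(-131) - 131*28561)*(-1/9578) = (-2 - 22139 - 3741491)*(-1/9578) = -3763632*(-1/9578) = 1881816/4789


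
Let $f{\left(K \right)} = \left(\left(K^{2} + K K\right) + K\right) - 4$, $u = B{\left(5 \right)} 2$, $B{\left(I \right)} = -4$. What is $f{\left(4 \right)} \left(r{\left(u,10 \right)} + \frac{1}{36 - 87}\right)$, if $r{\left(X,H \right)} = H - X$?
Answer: $\frac{29344}{51} \approx 575.37$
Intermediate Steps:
$u = -8$ ($u = \left(-4\right) 2 = -8$)
$f{\left(K \right)} = -4 + K + 2 K^{2}$ ($f{\left(K \right)} = \left(\left(K^{2} + K^{2}\right) + K\right) - 4 = \left(2 K^{2} + K\right) - 4 = \left(K + 2 K^{2}\right) - 4 = -4 + K + 2 K^{2}$)
$f{\left(4 \right)} \left(r{\left(u,10 \right)} + \frac{1}{36 - 87}\right) = \left(-4 + 4 + 2 \cdot 4^{2}\right) \left(\left(10 - -8\right) + \frac{1}{36 - 87}\right) = \left(-4 + 4 + 2 \cdot 16\right) \left(\left(10 + 8\right) + \frac{1}{-51}\right) = \left(-4 + 4 + 32\right) \left(18 - \frac{1}{51}\right) = 32 \cdot \frac{917}{51} = \frac{29344}{51}$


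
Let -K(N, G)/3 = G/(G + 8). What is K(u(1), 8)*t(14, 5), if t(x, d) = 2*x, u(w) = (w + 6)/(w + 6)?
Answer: -42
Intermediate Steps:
u(w) = 1 (u(w) = (6 + w)/(6 + w) = 1)
K(N, G) = -3*G/(8 + G) (K(N, G) = -3*G/(G + 8) = -3*G/(8 + G))
K(u(1), 8)*t(14, 5) = (-3*8/(8 + 8))*(2*14) = -3*8/16*28 = -3*8*1/16*28 = -3/2*28 = -42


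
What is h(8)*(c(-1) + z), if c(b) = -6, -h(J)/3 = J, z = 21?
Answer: -360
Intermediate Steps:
h(J) = -3*J
h(8)*(c(-1) + z) = (-3*8)*(-6 + 21) = -24*15 = -360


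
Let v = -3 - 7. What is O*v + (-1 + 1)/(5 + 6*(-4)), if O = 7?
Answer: -70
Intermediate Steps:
v = -10
O*v + (-1 + 1)/(5 + 6*(-4)) = 7*(-10) + (-1 + 1)/(5 + 6*(-4)) = -70 + 0/(5 - 24) = -70 + 0/(-19) = -70 + 0*(-1/19) = -70 + 0 = -70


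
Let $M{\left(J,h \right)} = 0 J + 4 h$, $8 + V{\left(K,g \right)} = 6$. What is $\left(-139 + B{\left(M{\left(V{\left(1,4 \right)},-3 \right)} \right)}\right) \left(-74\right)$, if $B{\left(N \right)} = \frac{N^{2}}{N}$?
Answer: $11174$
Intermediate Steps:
$V{\left(K,g \right)} = -2$ ($V{\left(K,g \right)} = -8 + 6 = -2$)
$M{\left(J,h \right)} = 4 h$ ($M{\left(J,h \right)} = 0 + 4 h = 4 h$)
$B{\left(N \right)} = N$
$\left(-139 + B{\left(M{\left(V{\left(1,4 \right)},-3 \right)} \right)}\right) \left(-74\right) = \left(-139 + 4 \left(-3\right)\right) \left(-74\right) = \left(-139 - 12\right) \left(-74\right) = \left(-151\right) \left(-74\right) = 11174$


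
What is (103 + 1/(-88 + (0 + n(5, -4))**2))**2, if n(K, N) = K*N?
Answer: 1032786769/97344 ≈ 10610.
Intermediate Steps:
(103 + 1/(-88 + (0 + n(5, -4))**2))**2 = (103 + 1/(-88 + (0 + 5*(-4))**2))**2 = (103 + 1/(-88 + (0 - 20)**2))**2 = (103 + 1/(-88 + (-20)**2))**2 = (103 + 1/(-88 + 400))**2 = (103 + 1/312)**2 = (32137/312)**2 = 1032786769/97344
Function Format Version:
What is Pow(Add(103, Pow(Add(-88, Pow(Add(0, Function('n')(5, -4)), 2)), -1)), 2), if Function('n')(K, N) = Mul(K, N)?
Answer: Rational(1032786769, 97344) ≈ 10610.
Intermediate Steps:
Pow(Add(103, Pow(Add(-88, Pow(Add(0, Function('n')(5, -4)), 2)), -1)), 2) = Pow(Add(103, Pow(Add(-88, Pow(Add(0, Mul(5, -4)), 2)), -1)), 2) = Pow(Add(103, Pow(Add(-88, Pow(Add(0, -20), 2)), -1)), 2) = Pow(Add(103, Pow(Add(-88, Pow(-20, 2)), -1)), 2) = Pow(Add(103, Pow(Add(-88, 400), -1)), 2) = Pow(Add(103, Pow(312, -1)), 2) = Pow(Add(103, Rational(1, 312)), 2) = Pow(Rational(32137, 312), 2) = Rational(1032786769, 97344)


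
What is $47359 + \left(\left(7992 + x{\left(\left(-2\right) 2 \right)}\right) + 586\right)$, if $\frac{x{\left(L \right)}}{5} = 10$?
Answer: $55987$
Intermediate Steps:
$x{\left(L \right)} = 50$ ($x{\left(L \right)} = 5 \cdot 10 = 50$)
$47359 + \left(\left(7992 + x{\left(\left(-2\right) 2 \right)}\right) + 586\right) = 47359 + \left(\left(7992 + 50\right) + 586\right) = 47359 + \left(8042 + 586\right) = 47359 + 8628 = 55987$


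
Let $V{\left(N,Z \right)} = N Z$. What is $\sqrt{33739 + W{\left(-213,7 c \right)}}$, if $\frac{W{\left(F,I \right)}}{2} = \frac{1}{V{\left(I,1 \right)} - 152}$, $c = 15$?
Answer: $\frac{\sqrt{74529357}}{47} \approx 183.68$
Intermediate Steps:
$W{\left(F,I \right)} = \frac{2}{-152 + I}$ ($W{\left(F,I \right)} = \frac{2}{I 1 - 152} = \frac{2}{I - 152} = \frac{2}{-152 + I}$)
$\sqrt{33739 + W{\left(-213,7 c \right)}} = \sqrt{33739 + \frac{2}{-152 + 7 \cdot 15}} = \sqrt{33739 + \frac{2}{-152 + 105}} = \sqrt{33739 + \frac{2}{-47}} = \sqrt{33739 + 2 \left(- \frac{1}{47}\right)} = \sqrt{33739 - \frac{2}{47}} = \sqrt{\frac{1585731}{47}} = \frac{\sqrt{74529357}}{47}$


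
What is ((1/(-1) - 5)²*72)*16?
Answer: 41472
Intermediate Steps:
((1/(-1) - 5)²*72)*16 = ((-1 - 5)²*72)*16 = ((-6)²*72)*16 = (36*72)*16 = 2592*16 = 41472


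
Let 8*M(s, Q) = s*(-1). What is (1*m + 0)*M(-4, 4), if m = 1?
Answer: ½ ≈ 0.50000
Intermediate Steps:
M(s, Q) = -s/8 (M(s, Q) = (s*(-1))/8 = (-s)/8 = -s/8)
(1*m + 0)*M(-4, 4) = (1*1 + 0)*(-⅛*(-4)) = (1 + 0)*(½) = 1*(½) = ½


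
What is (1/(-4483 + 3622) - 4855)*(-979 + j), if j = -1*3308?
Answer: 5973442924/287 ≈ 2.0813e+7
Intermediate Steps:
j = -3308
(1/(-4483 + 3622) - 4855)*(-979 + j) = (1/(-4483 + 3622) - 4855)*(-979 - 3308) = (1/(-861) - 4855)*(-4287) = (-1/861 - 4855)*(-4287) = -4180156/861*(-4287) = 5973442924/287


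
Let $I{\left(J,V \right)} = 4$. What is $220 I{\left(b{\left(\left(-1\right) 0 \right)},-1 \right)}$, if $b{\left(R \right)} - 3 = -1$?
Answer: $880$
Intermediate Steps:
$b{\left(R \right)} = 2$ ($b{\left(R \right)} = 3 - 1 = 2$)
$220 I{\left(b{\left(\left(-1\right) 0 \right)},-1 \right)} = 220 \cdot 4 = 880$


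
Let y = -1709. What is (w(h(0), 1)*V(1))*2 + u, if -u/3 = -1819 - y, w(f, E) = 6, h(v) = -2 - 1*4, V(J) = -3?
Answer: 294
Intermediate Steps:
h(v) = -6 (h(v) = -2 - 4 = -6)
u = 330 (u = -3*(-1819 - 1*(-1709)) = -3*(-1819 + 1709) = -3*(-110) = 330)
(w(h(0), 1)*V(1))*2 + u = (6*(-3))*2 + 330 = -18*2 + 330 = -36 + 330 = 294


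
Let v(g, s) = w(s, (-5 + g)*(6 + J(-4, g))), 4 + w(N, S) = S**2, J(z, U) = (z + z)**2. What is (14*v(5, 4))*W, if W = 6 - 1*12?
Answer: 336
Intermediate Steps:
J(z, U) = 4*z**2 (J(z, U) = (2*z)**2 = 4*z**2)
W = -6 (W = 6 - 12 = -6)
w(N, S) = -4 + S**2
v(g, s) = -4 + (-350 + 70*g)**2 (v(g, s) = -4 + ((-5 + g)*(6 + 4*(-4)**2))**2 = -4 + ((-5 + g)*(6 + 4*16))**2 = -4 + ((-5 + g)*(6 + 64))**2 = -4 + ((-5 + g)*70)**2 = -4 + (-350 + 70*g)**2)
(14*v(5, 4))*W = (14*(-4 + 4900*(5 - 1*5)**2))*(-6) = (14*(-4 + 4900*(5 - 5)**2))*(-6) = (14*(-4 + 4900*0**2))*(-6) = (14*(-4 + 4900*0))*(-6) = (14*(-4 + 0))*(-6) = (14*(-4))*(-6) = -56*(-6) = 336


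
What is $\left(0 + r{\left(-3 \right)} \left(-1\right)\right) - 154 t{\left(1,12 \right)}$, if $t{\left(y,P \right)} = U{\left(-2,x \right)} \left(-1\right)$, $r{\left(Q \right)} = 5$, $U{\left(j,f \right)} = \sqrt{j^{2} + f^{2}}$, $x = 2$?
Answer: $-5 + 308 \sqrt{2} \approx 430.58$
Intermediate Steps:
$U{\left(j,f \right)} = \sqrt{f^{2} + j^{2}}$
$t{\left(y,P \right)} = - 2 \sqrt{2}$ ($t{\left(y,P \right)} = \sqrt{2^{2} + \left(-2\right)^{2}} \left(-1\right) = \sqrt{4 + 4} \left(-1\right) = \sqrt{8} \left(-1\right) = 2 \sqrt{2} \left(-1\right) = - 2 \sqrt{2}$)
$\left(0 + r{\left(-3 \right)} \left(-1\right)\right) - 154 t{\left(1,12 \right)} = \left(0 + 5 \left(-1\right)\right) - 154 \left(- 2 \sqrt{2}\right) = \left(0 - 5\right) + 308 \sqrt{2} = -5 + 308 \sqrt{2}$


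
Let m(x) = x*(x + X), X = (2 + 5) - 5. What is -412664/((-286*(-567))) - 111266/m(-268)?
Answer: -1695039583/412864452 ≈ -4.1056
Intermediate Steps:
X = 2 (X = 7 - 5 = 2)
m(x) = x*(2 + x) (m(x) = x*(x + 2) = x*(2 + x))
-412664/((-286*(-567))) - 111266/m(-268) = -412664/((-286*(-567))) - 111266*(-1/(268*(2 - 268))) = -412664/162162 - 111266/((-268*(-266))) = -412664*1/162162 - 111266/71288 = -29476/11583 - 111266*1/71288 = -29476/11583 - 55633/35644 = -1695039583/412864452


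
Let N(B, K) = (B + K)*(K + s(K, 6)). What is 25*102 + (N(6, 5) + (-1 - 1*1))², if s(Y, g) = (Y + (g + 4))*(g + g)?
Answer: 4135639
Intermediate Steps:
s(Y, g) = 2*g*(4 + Y + g) (s(Y, g) = (Y + (4 + g))*(2*g) = (4 + Y + g)*(2*g) = 2*g*(4 + Y + g))
N(B, K) = (120 + 13*K)*(B + K) (N(B, K) = (B + K)*(K + 2*6*(4 + K + 6)) = (B + K)*(K + 2*6*(10 + K)) = (B + K)*(K + (120 + 12*K)) = (B + K)*(120 + 13*K) = (120 + 13*K)*(B + K))
25*102 + (N(6, 5) + (-1 - 1*1))² = 25*102 + ((13*5² + 120*6 + 120*5 + 13*6*5) + (-1 - 1*1))² = 2550 + ((13*25 + 720 + 600 + 390) + (-1 - 1))² = 2550 + ((325 + 720 + 600 + 390) - 2)² = 2550 + (2035 - 2)² = 2550 + 2033² = 2550 + 4133089 = 4135639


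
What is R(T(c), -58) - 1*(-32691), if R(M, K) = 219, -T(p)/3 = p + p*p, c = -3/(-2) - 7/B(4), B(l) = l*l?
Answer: 32910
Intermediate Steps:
B(l) = l²
c = 17/16 (c = -3/(-2) - 7/(4²) = -3*(-½) - 7/16 = 3/2 - 7*1/16 = 3/2 - 7/16 = 17/16 ≈ 1.0625)
T(p) = -3*p - 3*p² (T(p) = -3*(p + p*p) = -3*(p + p²) = -3*p - 3*p²)
R(T(c), -58) - 1*(-32691) = 219 - 1*(-32691) = 219 + 32691 = 32910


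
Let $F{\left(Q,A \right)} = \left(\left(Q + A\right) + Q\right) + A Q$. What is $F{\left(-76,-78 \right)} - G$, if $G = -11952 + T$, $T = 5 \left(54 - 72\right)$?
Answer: $17740$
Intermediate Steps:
$T = -90$ ($T = 5 \left(-18\right) = -90$)
$F{\left(Q,A \right)} = A + 2 Q + A Q$ ($F{\left(Q,A \right)} = \left(\left(A + Q\right) + Q\right) + A Q = \left(A + 2 Q\right) + A Q = A + 2 Q + A Q$)
$G = -12042$ ($G = -11952 - 90 = -12042$)
$F{\left(-76,-78 \right)} - G = \left(-78 + 2 \left(-76\right) - -5928\right) - -12042 = \left(-78 - 152 + 5928\right) + 12042 = 5698 + 12042 = 17740$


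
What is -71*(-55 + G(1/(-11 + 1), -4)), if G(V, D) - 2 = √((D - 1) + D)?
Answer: 3763 - 213*I ≈ 3763.0 - 213.0*I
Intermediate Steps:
G(V, D) = 2 + √(-1 + 2*D) (G(V, D) = 2 + √((D - 1) + D) = 2 + √((-1 + D) + D) = 2 + √(-1 + 2*D))
-71*(-55 + G(1/(-11 + 1), -4)) = -71*(-55 + (2 + √(-1 + 2*(-4)))) = -71*(-55 + (2 + √(-1 - 8))) = -71*(-55 + (2 + √(-9))) = -71*(-55 + (2 + 3*I)) = -71*(-53 + 3*I) = 3763 - 213*I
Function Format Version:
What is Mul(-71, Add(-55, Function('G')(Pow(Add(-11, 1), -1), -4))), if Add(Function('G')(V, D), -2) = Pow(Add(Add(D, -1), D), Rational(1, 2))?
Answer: Add(3763, Mul(-213, I)) ≈ Add(3763.0, Mul(-213.00, I))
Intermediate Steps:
Function('G')(V, D) = Add(2, Pow(Add(-1, Mul(2, D)), Rational(1, 2))) (Function('G')(V, D) = Add(2, Pow(Add(Add(D, -1), D), Rational(1, 2))) = Add(2, Pow(Add(Add(-1, D), D), Rational(1, 2))) = Add(2, Pow(Add(-1, Mul(2, D)), Rational(1, 2))))
Mul(-71, Add(-55, Function('G')(Pow(Add(-11, 1), -1), -4))) = Mul(-71, Add(-55, Add(2, Pow(Add(-1, Mul(2, -4)), Rational(1, 2))))) = Mul(-71, Add(-55, Add(2, Pow(Add(-1, -8), Rational(1, 2))))) = Mul(-71, Add(-55, Add(2, Pow(-9, Rational(1, 2))))) = Mul(-71, Add(-55, Add(2, Mul(3, I)))) = Mul(-71, Add(-53, Mul(3, I))) = Add(3763, Mul(-213, I))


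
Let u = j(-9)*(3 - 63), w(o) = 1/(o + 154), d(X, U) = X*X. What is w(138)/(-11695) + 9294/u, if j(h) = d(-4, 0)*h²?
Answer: -264487751/2212881120 ≈ -0.11952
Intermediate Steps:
d(X, U) = X²
w(o) = 1/(154 + o)
j(h) = 16*h² (j(h) = (-4)²*h² = 16*h²)
u = -77760 (u = (16*(-9)²)*(3 - 63) = (16*81)*(-60) = 1296*(-60) = -77760)
w(138)/(-11695) + 9294/u = 1/((154 + 138)*(-11695)) + 9294/(-77760) = -1/11695/292 + 9294*(-1/77760) = (1/292)*(-1/11695) - 1549/12960 = -1/3414940 - 1549/12960 = -264487751/2212881120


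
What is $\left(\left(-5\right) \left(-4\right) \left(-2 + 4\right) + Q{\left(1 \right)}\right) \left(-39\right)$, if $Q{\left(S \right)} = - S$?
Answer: $-1521$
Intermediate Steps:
$\left(\left(-5\right) \left(-4\right) \left(-2 + 4\right) + Q{\left(1 \right)}\right) \left(-39\right) = \left(\left(-5\right) \left(-4\right) \left(-2 + 4\right) - 1\right) \left(-39\right) = \left(20 \cdot 2 - 1\right) \left(-39\right) = \left(40 - 1\right) \left(-39\right) = 39 \left(-39\right) = -1521$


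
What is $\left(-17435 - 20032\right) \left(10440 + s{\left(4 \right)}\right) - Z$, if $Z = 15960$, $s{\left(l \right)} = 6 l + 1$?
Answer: $-392108115$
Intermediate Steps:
$s{\left(l \right)} = 1 + 6 l$
$\left(-17435 - 20032\right) \left(10440 + s{\left(4 \right)}\right) - Z = \left(-17435 - 20032\right) \left(10440 + \left(1 + 6 \cdot 4\right)\right) - 15960 = - 37467 \left(10440 + \left(1 + 24\right)\right) - 15960 = - 37467 \left(10440 + 25\right) - 15960 = \left(-37467\right) 10465 - 15960 = -392092155 - 15960 = -392108115$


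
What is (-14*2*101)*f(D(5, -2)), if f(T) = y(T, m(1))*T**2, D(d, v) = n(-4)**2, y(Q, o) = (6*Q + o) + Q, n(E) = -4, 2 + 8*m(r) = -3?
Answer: -80631936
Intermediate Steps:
m(r) = -5/8 (m(r) = -1/4 + (1/8)*(-3) = -1/4 - 3/8 = -5/8)
y(Q, o) = o + 7*Q (y(Q, o) = (o + 6*Q) + Q = o + 7*Q)
D(d, v) = 16 (D(d, v) = (-4)**2 = 16)
f(T) = T**2*(-5/8 + 7*T) (f(T) = (-5/8 + 7*T)*T**2 = T**2*(-5/8 + 7*T))
(-14*2*101)*f(D(5, -2)) = (-14*2*101)*((1/8)*16**2*(-5 + 56*16)) = (-28*101)*((1/8)*256*(-5 + 896)) = -707*256*891/2 = -2828*28512 = -80631936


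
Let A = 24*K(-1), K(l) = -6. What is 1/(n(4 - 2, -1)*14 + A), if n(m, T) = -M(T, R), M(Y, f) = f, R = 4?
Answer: -1/200 ≈ -0.0050000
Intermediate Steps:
n(m, T) = -4 (n(m, T) = -1*4 = -4)
A = -144 (A = 24*(-6) = -144)
1/(n(4 - 2, -1)*14 + A) = 1/(-4*14 - 144) = 1/(-56 - 144) = 1/(-200) = -1/200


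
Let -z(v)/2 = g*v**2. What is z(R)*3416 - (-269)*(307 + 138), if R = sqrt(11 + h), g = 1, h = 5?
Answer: 10393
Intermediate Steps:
R = 4 (R = sqrt(11 + 5) = sqrt(16) = 4)
z(v) = -2*v**2
z(R)*3416 - (-269)*(307 + 138) = -2*4**2*3416 - (-269)*(307 + 138) = -2*16*3416 - (-269)*445 = -32*3416 - 1*(-119705) = -109312 + 119705 = 10393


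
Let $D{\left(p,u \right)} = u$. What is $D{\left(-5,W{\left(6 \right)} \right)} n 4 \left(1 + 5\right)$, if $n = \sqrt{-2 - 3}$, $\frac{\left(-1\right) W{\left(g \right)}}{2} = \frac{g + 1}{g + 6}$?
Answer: $- 28 i \sqrt{5} \approx - 62.61 i$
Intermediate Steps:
$W{\left(g \right)} = - \frac{2 \left(1 + g\right)}{6 + g}$ ($W{\left(g \right)} = - 2 \frac{g + 1}{g + 6} = - 2 \frac{1 + g}{6 + g} = - \frac{2 \left(1 + g\right)}{6 + g}$)
$n = i \sqrt{5}$ ($n = \sqrt{-5} = i \sqrt{5} \approx 2.2361 i$)
$D{\left(-5,W{\left(6 \right)} \right)} n 4 \left(1 + 5\right) = \frac{2 \left(-1 - 6\right)}{6 + 6} i \sqrt{5} \cdot 4 \left(1 + 5\right) = \frac{2 \left(-1 - 6\right)}{12} i \sqrt{5} \cdot 4 \cdot 6 = 2 \cdot \frac{1}{12} \left(-7\right) i \sqrt{5} \cdot 24 = - \frac{7 i \sqrt{5}}{6} \cdot 24 = - 28 i \sqrt{5}$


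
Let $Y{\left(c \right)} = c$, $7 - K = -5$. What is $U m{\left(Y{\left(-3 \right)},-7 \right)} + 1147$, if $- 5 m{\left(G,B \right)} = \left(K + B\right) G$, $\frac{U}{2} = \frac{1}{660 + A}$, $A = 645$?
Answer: $\frac{498947}{435} \approx 1147.0$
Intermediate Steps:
$K = 12$ ($K = 7 - -5 = 7 + 5 = 12$)
$U = \frac{2}{1305}$ ($U = \frac{2}{660 + 645} = \frac{2}{1305} \approx 0.0015326$)
$m{\left(G,B \right)} = - \frac{G \left(12 + B\right)}{5}$ ($m{\left(G,B \right)} = - \frac{\left(12 + B\right) G}{5} = - \frac{G \left(12 + B\right)}{5}$)
$U m{\left(Y{\left(-3 \right)},-7 \right)} + 1147 = \frac{2 \left(\left(- \frac{1}{5}\right) \left(-3\right) \left(12 - 7\right)\right)}{1305} + 1147 = \frac{2 \left(\left(- \frac{1}{5}\right) \left(-3\right) 5\right)}{1305} + 1147 = \frac{2}{1305} \cdot 3 + 1147 = \frac{2}{435} + 1147 = \frac{498947}{435}$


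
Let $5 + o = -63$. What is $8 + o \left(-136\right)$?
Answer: $9256$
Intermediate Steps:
$o = -68$ ($o = -5 - 63 = -68$)
$8 + o \left(-136\right) = 8 - -9248 = 8 + 9248 = 9256$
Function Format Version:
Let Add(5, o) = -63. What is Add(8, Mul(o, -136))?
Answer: 9256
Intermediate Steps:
o = -68 (o = Add(-5, -63) = -68)
Add(8, Mul(o, -136)) = Add(8, Mul(-68, -136)) = Add(8, 9248) = 9256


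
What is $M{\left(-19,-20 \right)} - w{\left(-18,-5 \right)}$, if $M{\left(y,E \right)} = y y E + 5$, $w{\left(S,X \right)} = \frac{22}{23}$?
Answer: $- \frac{165967}{23} \approx -7216.0$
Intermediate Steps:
$w{\left(S,X \right)} = \frac{22}{23}$ ($w{\left(S,X \right)} = 22 \cdot \frac{1}{23} = \frac{22}{23}$)
$M{\left(y,E \right)} = 5 + E y^{2}$ ($M{\left(y,E \right)} = y^{2} E + 5 = E y^{2} + 5 = 5 + E y^{2}$)
$M{\left(-19,-20 \right)} - w{\left(-18,-5 \right)} = \left(5 - 20 \left(-19\right)^{2}\right) - \frac{22}{23} = \left(5 - 7220\right) - \frac{22}{23} = -7215 - \frac{22}{23} = - \frac{165967}{23}$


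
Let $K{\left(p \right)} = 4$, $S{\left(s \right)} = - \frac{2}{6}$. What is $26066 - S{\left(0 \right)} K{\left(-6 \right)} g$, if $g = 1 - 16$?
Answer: $26046$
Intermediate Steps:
$S{\left(s \right)} = - \frac{1}{3}$ ($S{\left(s \right)} = \left(-2\right) \frac{1}{6} = - \frac{1}{3}$)
$g = -15$ ($g = 1 - 16 = -15$)
$26066 - S{\left(0 \right)} K{\left(-6 \right)} g = 26066 - \left(- \frac{1}{3}\right) 4 \left(-15\right) = 26066 - \left(- \frac{4}{3}\right) \left(-15\right) = 26066 - 20 = 26046$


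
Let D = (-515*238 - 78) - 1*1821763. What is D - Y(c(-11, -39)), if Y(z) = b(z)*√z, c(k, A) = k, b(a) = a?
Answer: -1944411 + 11*I*√11 ≈ -1.9444e+6 + 36.483*I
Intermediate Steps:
Y(z) = z^(3/2) (Y(z) = z*√z = z^(3/2))
D = -1944411 (D = (-122570 - 78) - 1821763 = -122648 - 1821763 = -1944411)
D - Y(c(-11, -39)) = -1944411 - (-11)^(3/2) = -1944411 - (-11)*I*√11 = -1944411 + 11*I*√11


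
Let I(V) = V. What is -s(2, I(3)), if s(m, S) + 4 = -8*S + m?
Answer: 26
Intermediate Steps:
s(m, S) = -4 + m - 8*S (s(m, S) = -4 + (-8*S + m) = -4 + (m - 8*S) = -4 + m - 8*S)
-s(2, I(3)) = -(-4 + 2 - 8*3) = -(-4 + 2 - 24) = -1*(-26) = 26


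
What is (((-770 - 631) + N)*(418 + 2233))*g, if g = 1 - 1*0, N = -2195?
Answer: -9532996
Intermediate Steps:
g = 1 (g = 1 + 0 = 1)
(((-770 - 631) + N)*(418 + 2233))*g = (((-770 - 631) - 2195)*(418 + 2233))*1 = ((-1401 - 2195)*2651)*1 = -3596*2651*1 = -9532996*1 = -9532996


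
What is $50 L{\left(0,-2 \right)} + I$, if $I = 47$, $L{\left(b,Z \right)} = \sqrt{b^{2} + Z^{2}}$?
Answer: $147$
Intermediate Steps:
$L{\left(b,Z \right)} = \sqrt{Z^{2} + b^{2}}$
$50 L{\left(0,-2 \right)} + I = 50 \sqrt{\left(-2\right)^{2} + 0^{2}} + 47 = 50 \sqrt{4 + 0} + 47 = 50 \sqrt{4} + 47 = 50 \cdot 2 + 47 = 100 + 47 = 147$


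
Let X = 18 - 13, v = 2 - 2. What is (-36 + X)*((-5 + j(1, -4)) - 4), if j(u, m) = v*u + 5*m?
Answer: 899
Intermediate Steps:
v = 0
j(u, m) = 5*m (j(u, m) = 0*u + 5*m = 0 + 5*m = 5*m)
X = 5
(-36 + X)*((-5 + j(1, -4)) - 4) = (-36 + 5)*((-5 + 5*(-4)) - 4) = -31*((-5 - 20) - 4) = -31*(-25 - 4) = -31*(-29) = 899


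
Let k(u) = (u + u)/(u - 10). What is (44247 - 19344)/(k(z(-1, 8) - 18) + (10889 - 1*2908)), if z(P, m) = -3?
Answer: 771993/247453 ≈ 3.1198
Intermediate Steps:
k(u) = 2*u/(-10 + u) (k(u) = (2*u)/(-10 + u) = 2*u/(-10 + u))
(44247 - 19344)/(k(z(-1, 8) - 18) + (10889 - 1*2908)) = (44247 - 19344)/(2*(-3 - 18)/(-10 + (-3 - 18)) + (10889 - 1*2908)) = 24903/(2*(-21)/(-10 - 21) + (10889 - 2908)) = 24903/(2*(-21)/(-31) + 7981) = 24903/(2*(-21)*(-1/31) + 7981) = 24903/(42/31 + 7981) = 24903/(247453/31) = 24903*(31/247453) = 771993/247453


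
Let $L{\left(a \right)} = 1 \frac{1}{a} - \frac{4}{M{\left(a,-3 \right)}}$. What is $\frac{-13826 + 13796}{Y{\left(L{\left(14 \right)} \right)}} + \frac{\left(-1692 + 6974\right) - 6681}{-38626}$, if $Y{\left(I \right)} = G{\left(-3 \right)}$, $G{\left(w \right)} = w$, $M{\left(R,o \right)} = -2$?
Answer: $\frac{387659}{38626} \approx 10.036$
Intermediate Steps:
$L{\left(a \right)} = 2 + \frac{1}{a}$ ($L{\left(a \right)} = 1 \frac{1}{a} - \frac{4}{-2} = \frac{1}{a} - -2 = \frac{1}{a} + 2 = 2 + \frac{1}{a}$)
$Y{\left(I \right)} = -3$
$\frac{-13826 + 13796}{Y{\left(L{\left(14 \right)} \right)}} + \frac{\left(-1692 + 6974\right) - 6681}{-38626} = \frac{-13826 + 13796}{-3} + \frac{\left(-1692 + 6974\right) - 6681}{-38626} = \left(-30\right) \left(- \frac{1}{3}\right) + \left(5282 - 6681\right) \left(- \frac{1}{38626}\right) = 10 - - \frac{1399}{38626} = 10 + \frac{1399}{38626} = \frac{387659}{38626}$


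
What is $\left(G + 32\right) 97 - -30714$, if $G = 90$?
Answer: $42548$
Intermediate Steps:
$\left(G + 32\right) 97 - -30714 = \left(90 + 32\right) 97 - -30714 = 122 \cdot 97 + 30714 = 11834 + 30714 = 42548$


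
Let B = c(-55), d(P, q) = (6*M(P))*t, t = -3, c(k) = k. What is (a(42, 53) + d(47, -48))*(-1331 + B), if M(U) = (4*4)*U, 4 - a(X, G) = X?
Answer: 18813564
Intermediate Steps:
a(X, G) = 4 - X
M(U) = 16*U
d(P, q) = -288*P (d(P, q) = (6*(16*P))*(-3) = (96*P)*(-3) = -288*P)
B = -55
(a(42, 53) + d(47, -48))*(-1331 + B) = ((4 - 1*42) - 288*47)*(-1331 - 55) = ((4 - 42) - 13536)*(-1386) = (-38 - 13536)*(-1386) = -13574*(-1386) = 18813564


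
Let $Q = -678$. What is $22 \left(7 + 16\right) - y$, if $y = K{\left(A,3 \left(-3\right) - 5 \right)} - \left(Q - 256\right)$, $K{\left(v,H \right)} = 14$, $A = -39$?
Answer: $-442$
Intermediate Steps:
$y = 948$ ($y = 14 - \left(-678 - 256\right) = 14 - -934 = 14 + 934 = 948$)
$22 \left(7 + 16\right) - y = 22 \left(7 + 16\right) - 948 = 22 \cdot 23 - 948 = 506 - 948 = -442$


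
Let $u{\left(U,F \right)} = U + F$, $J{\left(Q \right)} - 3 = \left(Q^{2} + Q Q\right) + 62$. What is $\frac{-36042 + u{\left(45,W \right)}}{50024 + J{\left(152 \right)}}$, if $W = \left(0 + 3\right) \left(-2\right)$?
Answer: $- \frac{12001}{32099} \approx -0.37387$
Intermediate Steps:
$J{\left(Q \right)} = 65 + 2 Q^{2}$ ($J{\left(Q \right)} = 3 + \left(\left(Q^{2} + Q Q\right) + 62\right) = 3 + \left(\left(Q^{2} + Q^{2}\right) + 62\right) = 3 + \left(2 Q^{2} + 62\right) = 3 + \left(62 + 2 Q^{2}\right) = 65 + 2 Q^{2}$)
$W = -6$ ($W = 3 \left(-2\right) = -6$)
$u{\left(U,F \right)} = F + U$
$\frac{-36042 + u{\left(45,W \right)}}{50024 + J{\left(152 \right)}} = \frac{-36042 + \left(-6 + 45\right)}{50024 + \left(65 + 2 \cdot 152^{2}\right)} = \frac{-36042 + 39}{50024 + \left(65 + 2 \cdot 23104\right)} = - \frac{36003}{50024 + \left(65 + 46208\right)} = - \frac{36003}{50024 + 46273} = - \frac{36003}{96297} = \left(-36003\right) \frac{1}{96297} = - \frac{12001}{32099}$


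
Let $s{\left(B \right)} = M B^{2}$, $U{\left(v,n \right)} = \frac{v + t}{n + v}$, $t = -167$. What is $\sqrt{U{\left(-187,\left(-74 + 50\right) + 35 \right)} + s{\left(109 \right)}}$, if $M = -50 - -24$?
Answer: $\frac{i \sqrt{598038122}}{44} \approx 555.79 i$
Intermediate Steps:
$M = -26$ ($M = -50 + 24 = -26$)
$U{\left(v,n \right)} = \frac{-167 + v}{n + v}$ ($U{\left(v,n \right)} = \frac{v - 167}{n + v} = \frac{-167 + v}{n + v}$)
$s{\left(B \right)} = - 26 B^{2}$
$\sqrt{U{\left(-187,\left(-74 + 50\right) + 35 \right)} + s{\left(109 \right)}} = \sqrt{\frac{-167 - 187}{\left(\left(-74 + 50\right) + 35\right) - 187} - 26 \cdot 109^{2}} = \sqrt{\frac{1}{\left(-24 + 35\right) - 187} \left(-354\right) - 308906} = \sqrt{\frac{1}{11 - 187} \left(-354\right) - 308906} = \sqrt{\frac{1}{-176} \left(-354\right) - 308906} = \sqrt{\left(- \frac{1}{176}\right) \left(-354\right) - 308906} = \sqrt{\frac{177}{88} - 308906} = \sqrt{- \frac{27183551}{88}} = \frac{i \sqrt{598038122}}{44}$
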